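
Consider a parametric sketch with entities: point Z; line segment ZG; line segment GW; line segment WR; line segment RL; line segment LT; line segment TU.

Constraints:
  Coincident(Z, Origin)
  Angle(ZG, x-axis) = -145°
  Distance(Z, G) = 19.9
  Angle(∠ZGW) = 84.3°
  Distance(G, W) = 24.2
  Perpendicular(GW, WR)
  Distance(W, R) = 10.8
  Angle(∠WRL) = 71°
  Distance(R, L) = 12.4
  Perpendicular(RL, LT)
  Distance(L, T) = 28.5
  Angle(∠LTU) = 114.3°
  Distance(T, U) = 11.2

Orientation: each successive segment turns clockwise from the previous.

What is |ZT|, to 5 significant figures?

44.610

Z is at the origin; ZG runs at -145.0° with length 19.9, so G = (-16.301, -11.414). ∠ZGW = 84.3° gives GW at 119.30° from the x-axis; with |GW| = 24.2, W = (-28.144, 9.6899). The perpendicularity gives WR at right angles to GW, so WR runs at 29.300°; with |WR| = 10.8, R = (-18.726, 14.975). ∠WRL = 71.0° gives RL at -79.700° from the x-axis; with |RL| = 12.4, L = (-16.509, 2.7751). The perpendicularity gives LT at right angles to RL, so LT runs at -169.70°; with |LT| = 28.5, T = (-44.549, -2.3208). Then |ZT| = |T − Z| = 44.610.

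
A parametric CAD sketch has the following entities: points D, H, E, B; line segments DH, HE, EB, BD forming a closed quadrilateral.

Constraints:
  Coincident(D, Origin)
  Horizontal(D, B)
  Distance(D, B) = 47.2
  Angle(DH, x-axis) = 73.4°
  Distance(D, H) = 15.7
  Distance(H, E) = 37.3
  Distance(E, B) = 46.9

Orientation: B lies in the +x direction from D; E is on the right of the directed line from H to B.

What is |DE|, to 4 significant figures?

23.00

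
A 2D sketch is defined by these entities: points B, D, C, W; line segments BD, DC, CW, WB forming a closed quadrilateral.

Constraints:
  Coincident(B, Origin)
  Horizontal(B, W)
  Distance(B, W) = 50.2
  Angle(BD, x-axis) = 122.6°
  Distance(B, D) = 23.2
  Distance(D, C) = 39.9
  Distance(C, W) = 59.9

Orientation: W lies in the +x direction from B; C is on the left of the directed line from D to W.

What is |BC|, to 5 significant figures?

50.728

Checks: B = (0.00, 0.00) ✓; |DC| = 39.90 ✓; |CW| = 59.90 ✓.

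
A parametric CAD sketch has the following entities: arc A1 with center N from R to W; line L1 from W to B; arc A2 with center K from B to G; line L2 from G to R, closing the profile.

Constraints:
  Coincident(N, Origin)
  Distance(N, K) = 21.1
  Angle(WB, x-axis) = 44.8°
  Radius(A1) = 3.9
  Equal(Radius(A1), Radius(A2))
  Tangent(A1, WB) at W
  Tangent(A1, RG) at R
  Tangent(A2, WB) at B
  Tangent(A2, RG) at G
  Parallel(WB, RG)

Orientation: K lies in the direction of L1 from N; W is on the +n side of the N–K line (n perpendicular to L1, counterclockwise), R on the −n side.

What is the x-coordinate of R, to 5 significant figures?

2.7481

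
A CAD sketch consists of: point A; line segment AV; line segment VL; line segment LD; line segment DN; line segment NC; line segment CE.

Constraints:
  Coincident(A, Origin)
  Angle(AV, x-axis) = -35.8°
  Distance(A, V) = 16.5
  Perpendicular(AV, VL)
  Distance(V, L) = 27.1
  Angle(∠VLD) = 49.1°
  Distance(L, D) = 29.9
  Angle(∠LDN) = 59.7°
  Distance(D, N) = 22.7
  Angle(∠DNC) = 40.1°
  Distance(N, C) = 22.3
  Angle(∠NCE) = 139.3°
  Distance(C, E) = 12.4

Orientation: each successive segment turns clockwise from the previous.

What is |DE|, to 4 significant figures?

15.76

A is at the origin; AV runs at -35.8° with length 16.5, so V = (13.38, -9.652). The perpendicularity gives VL at right angles to AV, so VL runs at -125.8°; with |VL| = 27.1, L = (-2.470, -31.63). ∠VLD = 49.1° gives LD at 103.3° from the x-axis; with |LD| = 29.9, D = (-9.348, -2.534). ∠LDN = 59.7° gives DN at -17.00° from the x-axis; with |DN| = 22.7, N = (12.36, -9.170). ∠DNC = 40.1° gives NC at -156.9° from the x-axis; with |NC| = 22.3, C = (-8.152, -17.92). ∠NCE = 139.3° gives CE at 162.4° from the x-axis; with |CE| = 12.4, E = (-19.97, -14.17). Then |DE| = |E − D| = 15.76.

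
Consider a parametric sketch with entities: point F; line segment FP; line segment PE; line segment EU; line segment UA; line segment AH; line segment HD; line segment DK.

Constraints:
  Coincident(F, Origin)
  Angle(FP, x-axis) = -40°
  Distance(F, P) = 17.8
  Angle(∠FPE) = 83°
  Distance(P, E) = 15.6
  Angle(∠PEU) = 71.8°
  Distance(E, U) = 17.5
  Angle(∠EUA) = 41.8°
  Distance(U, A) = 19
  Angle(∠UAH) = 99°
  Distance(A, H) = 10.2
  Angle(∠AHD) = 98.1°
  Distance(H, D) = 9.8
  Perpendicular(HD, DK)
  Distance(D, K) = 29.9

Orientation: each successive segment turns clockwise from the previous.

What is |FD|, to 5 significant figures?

22.545

F is at the origin; FP runs at -40.0° with length 17.8, so P = (13.636, -11.442). ∠FPE = 83.0° gives PE at -137.00° from the x-axis; with |PE| = 15.6, E = (2.2265, -22.081). ∠PEU = 71.8° gives EU at 114.80° from the x-axis; with |EU| = 17.5, U = (-5.1139, -6.1947). ∠EUA = 41.8° gives UA at -23.400° from the x-axis; with |UA| = 19.0, A = (12.323, -13.740). ∠UAH = 99.0° gives AH at -104.40° from the x-axis; with |AH| = 10.2, H = (9.7868, -23.620). ∠AHD = 98.1° gives HD at 173.70° from the x-axis; with |HD| = 9.8, D = (0.045946, -22.545). Then |FD| = |D − F| = 22.545.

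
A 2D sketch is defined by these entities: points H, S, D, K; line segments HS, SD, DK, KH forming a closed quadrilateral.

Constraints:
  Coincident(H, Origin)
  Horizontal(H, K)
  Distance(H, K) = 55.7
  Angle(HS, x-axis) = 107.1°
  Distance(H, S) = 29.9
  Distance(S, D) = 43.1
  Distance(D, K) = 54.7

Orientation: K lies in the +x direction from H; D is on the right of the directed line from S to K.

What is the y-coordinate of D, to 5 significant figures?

-12.998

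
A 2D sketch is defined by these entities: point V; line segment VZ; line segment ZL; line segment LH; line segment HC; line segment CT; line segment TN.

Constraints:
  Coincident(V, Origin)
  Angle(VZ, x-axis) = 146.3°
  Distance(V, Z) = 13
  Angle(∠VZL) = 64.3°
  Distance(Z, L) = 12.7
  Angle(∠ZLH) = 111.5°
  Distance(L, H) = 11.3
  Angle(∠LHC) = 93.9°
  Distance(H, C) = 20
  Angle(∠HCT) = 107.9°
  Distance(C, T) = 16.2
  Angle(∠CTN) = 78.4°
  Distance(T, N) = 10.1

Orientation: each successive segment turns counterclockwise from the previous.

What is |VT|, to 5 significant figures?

18.507

∠LHC = 93.9° gives HC at 56.600° from the x-axis; with |HC| = 20.0, C = (8.2617, 5.7691). ∠HCT = 107.9° gives CT at 128.70° from the x-axis; with |CT| = 16.2, T = (-1.8672, 18.412). Then |VT| = |T − V| = 18.507.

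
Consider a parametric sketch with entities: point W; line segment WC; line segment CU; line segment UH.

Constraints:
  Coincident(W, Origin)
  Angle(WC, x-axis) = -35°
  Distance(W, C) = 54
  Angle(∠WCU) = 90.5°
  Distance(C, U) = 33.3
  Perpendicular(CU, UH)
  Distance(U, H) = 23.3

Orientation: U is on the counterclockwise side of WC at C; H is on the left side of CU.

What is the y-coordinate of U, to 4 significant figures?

-3.863

W is at the origin; WC runs at -35.0° with length 54.0, so C = 54.0·(cos -35.0°, sin -35.0°) = (44.23, -30.97). ∠WCU = 90.5°, so CU runs at -35.0° + (180° − 90.5°) = 54.50° from the x-axis; with |CU| = 33.3, U = C + 33.3·(cos 54.50°, sin 54.50°) = (63.57, -3.863). So U.y = -3.863.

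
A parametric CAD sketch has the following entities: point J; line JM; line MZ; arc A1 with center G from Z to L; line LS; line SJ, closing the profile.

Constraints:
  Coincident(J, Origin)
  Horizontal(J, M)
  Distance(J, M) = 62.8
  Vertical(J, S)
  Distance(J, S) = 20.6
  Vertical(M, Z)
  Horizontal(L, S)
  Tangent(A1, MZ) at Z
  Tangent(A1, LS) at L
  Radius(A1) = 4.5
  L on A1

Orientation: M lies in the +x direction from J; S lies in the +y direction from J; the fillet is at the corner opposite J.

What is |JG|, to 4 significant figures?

60.48

J is at the origin; JM is horizontal with |JM| = 62.8 and M on the +x side, so M = (62.80, 0.000). JS is vertical with |JS| = 20.6 and S on the +y side, so S = (0.000, 20.60). The virtual corner opposite J is at (62.80, 20.60). The tangent condition forces GZ to be normal to MZ and tangency of A1 to LS means the radius GL is perpendicular to LS, with radius 4.5, so the center G sits 4.5 in from both sides at G = (58.30, 16.10). Then |JG| = |G − J| = 60.48.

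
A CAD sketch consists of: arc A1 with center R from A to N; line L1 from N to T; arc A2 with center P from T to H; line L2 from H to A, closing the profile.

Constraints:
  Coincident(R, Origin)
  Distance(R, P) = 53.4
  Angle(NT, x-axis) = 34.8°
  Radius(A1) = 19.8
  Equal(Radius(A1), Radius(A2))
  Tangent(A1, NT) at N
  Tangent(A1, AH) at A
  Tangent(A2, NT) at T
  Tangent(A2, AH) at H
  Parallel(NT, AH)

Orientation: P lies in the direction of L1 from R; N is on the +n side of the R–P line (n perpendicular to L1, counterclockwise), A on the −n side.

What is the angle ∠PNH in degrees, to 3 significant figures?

16.2°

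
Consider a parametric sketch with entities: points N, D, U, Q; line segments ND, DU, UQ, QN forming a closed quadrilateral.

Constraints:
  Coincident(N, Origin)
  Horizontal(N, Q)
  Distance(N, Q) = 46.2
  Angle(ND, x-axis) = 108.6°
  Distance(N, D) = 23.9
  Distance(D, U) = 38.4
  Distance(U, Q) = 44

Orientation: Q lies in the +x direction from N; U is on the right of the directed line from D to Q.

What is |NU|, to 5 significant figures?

14.501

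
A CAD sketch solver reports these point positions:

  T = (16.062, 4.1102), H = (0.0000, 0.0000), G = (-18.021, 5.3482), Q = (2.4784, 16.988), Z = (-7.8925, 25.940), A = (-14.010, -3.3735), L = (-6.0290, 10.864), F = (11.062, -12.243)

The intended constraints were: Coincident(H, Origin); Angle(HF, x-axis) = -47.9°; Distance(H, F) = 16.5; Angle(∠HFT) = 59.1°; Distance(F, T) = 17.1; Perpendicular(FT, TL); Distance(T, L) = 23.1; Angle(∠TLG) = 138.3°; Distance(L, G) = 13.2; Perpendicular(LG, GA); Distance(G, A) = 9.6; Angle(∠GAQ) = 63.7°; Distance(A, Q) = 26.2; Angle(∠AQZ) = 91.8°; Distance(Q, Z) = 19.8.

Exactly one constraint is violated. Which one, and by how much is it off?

Distance(Q, Z) = 19.8 — off by 6.10.

H = (0.00, 0.00) ✓; HF at -47.90° ✓; |HF| = 16.50 ✓; ∠HFT = 59.10° ✓; |FT| = 17.10 ✓; ∠(FT, TL) = 90.00° ✓; |TL| = 23.10 ✓; ∠TLG = 138.3° ✓; |LG| = 13.20 ✓; ∠(LG, GA) = 90.00° ✓; |GA| = 9.600 ✓; ∠GAQ = 63.70° ✓; |AQ| = 26.20 ✓; ∠AQZ = 91.80° ✓; |QZ| = 13.70 ✗.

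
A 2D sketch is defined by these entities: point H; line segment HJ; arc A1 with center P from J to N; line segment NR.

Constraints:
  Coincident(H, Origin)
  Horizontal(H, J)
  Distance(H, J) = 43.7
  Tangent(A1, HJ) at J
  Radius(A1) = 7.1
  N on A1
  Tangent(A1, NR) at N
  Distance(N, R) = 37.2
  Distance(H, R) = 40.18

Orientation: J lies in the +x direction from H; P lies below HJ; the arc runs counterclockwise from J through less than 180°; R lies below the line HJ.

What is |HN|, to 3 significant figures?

37.7

Checks: |PJ| = 7.100 ✓; |PN| = 7.100 ✓; ∠(PN, NR) = 90.00° ✓; |NR| = 37.20 ✓; |HR| = 40.18 ✓.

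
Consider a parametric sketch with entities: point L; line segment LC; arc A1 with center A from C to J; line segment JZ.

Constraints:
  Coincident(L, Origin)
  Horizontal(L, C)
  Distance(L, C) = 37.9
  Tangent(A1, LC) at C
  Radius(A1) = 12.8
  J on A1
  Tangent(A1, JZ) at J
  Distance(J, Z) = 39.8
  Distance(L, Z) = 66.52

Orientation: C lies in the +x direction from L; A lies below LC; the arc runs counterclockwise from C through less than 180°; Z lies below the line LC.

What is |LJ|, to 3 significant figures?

30.7

L is at the origin; LC is horizontal with |LC| = 37.9 and C on the +x side, so C = (37.9, 0.00). Since A1 is tangent to LC there, AC ⟂ LC, so A = C + (0, -12.8) = (37.9, -12.8). Since AJ ⟂ JZ (tangency), |AZ| = √(12.8² + 39.8²) = 41.8 regardless of where J sits on A1. So Z lies on both circle(L, 66.52) and circle(A, 41.8); the below-LC intersection is Z = (38.0, -54.6). J is the foot of the tangent from Z: J = (25.7, -16.7).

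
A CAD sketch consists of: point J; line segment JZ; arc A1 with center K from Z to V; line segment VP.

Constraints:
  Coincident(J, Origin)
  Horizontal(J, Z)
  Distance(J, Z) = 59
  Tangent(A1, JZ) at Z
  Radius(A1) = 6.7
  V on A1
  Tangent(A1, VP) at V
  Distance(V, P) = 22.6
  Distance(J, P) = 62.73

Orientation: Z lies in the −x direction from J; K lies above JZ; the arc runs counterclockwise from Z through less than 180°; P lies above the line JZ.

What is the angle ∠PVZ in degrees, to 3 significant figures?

131°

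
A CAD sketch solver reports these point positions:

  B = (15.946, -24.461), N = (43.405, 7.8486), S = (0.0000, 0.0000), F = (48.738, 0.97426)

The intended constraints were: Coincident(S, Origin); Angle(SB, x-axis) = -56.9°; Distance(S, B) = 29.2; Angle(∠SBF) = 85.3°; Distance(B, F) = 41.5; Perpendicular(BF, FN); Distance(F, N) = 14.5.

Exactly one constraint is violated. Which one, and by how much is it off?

Distance(F, N) = 14.5 — off by 5.80.

S = (0.00, 0.00) ✓; SB at -56.90° ✓; |SB| = 29.20 ✓; ∠SBF = 85.30° ✓; |BF| = 41.50 ✓; ∠(BF, FN) = 90.00° ✓; |FN| = 8.700 ✗.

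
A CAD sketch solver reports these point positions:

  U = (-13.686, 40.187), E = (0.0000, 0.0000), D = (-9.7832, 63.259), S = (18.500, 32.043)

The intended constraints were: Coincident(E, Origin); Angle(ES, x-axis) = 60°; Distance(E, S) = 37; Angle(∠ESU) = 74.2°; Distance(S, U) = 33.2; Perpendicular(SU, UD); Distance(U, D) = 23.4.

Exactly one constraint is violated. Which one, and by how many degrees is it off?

Perpendicular(SU, UD) — off by 4.60°.

E = (0.00, 0.00) ✓; ES at 60.00° ✓; |ES| = 37.00 ✓; ∠ESU = 74.20° ✓; |SU| = 33.20 ✓; ∠(SU, UD) = 85.40° ✗; |UD| = 23.40 ✓.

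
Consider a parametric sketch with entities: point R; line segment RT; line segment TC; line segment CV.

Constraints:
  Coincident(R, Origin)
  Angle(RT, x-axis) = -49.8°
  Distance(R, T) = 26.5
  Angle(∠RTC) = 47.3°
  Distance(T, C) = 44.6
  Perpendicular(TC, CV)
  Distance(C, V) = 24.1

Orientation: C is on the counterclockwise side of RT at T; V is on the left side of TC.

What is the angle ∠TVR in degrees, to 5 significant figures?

18.532°

∠RTC = 47.3°, so TC runs at -49.8° + (180° − 47.3°) = 82.900° from the x-axis; with |TC| = 44.6, C = T + 44.6·(cos 82.900°, sin 82.900°) = (22.617, 24.017). TC ⟂ CV; with |CV| = 24.1 on the left of TC, V = C + 24.1·(-0.99233, 0.12360) = (-1.2979, 26.996). Then cos ∠TVR = VT·VR / (|VT||VR|), giving 18.532°.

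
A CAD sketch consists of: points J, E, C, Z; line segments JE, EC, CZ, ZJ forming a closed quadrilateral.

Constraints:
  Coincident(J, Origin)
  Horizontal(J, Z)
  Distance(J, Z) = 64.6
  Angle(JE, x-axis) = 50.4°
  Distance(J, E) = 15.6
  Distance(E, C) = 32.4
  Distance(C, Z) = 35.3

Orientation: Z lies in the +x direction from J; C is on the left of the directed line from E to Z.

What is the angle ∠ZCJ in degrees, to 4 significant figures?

102.8°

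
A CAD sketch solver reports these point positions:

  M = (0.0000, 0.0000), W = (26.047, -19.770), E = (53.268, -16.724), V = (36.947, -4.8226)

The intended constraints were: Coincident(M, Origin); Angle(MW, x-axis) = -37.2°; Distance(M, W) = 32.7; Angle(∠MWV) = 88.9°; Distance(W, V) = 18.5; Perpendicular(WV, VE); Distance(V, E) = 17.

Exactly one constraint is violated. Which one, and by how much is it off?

Distance(V, E) = 17 — off by 3.20.

M = (0.00, 0.00) ✓; MW at -37.20° ✓; |MW| = 32.70 ✓; ∠MWV = 88.90° ✓; |WV| = 18.50 ✓; ∠(WV, VE) = 90.00° ✓; |VE| = 20.20 ✗.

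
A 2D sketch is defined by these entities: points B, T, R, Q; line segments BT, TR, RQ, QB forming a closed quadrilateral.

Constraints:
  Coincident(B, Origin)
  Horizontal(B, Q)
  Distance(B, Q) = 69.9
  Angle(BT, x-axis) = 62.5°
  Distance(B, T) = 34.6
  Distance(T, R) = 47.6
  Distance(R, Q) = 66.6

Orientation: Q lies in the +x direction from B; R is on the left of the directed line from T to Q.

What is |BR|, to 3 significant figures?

81.1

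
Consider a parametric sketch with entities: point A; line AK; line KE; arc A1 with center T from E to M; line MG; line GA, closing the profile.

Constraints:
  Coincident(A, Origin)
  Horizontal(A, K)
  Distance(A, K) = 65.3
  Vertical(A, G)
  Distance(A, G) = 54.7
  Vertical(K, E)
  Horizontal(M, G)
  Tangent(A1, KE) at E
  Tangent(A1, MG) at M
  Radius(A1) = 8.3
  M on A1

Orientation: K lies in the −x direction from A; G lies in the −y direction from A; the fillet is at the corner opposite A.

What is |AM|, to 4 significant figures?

79.00

A is at the origin; AK is horizontal with |AK| = 65.3 and K on the −x side, so K = (-65.30, 0.000). A and G share the same x with |AG| = 54.7 and G on the −y side, so G = (0.000, -54.70). The virtual corner opposite A is at (-65.30, -54.70). Tangency of A1 to KE means the radius TE is perpendicular to KE and A1 meets MG tangentially, so TM is at right angles to MG, with radius 8.3, so the center T sits 8.3 in from both sides at T = (-57.00, -46.40). That places the tangent points at E = (-65.30, -46.40) on KE and M = (-57.00, -54.70) on MG. Then |AM| = |M − A| = 79.00.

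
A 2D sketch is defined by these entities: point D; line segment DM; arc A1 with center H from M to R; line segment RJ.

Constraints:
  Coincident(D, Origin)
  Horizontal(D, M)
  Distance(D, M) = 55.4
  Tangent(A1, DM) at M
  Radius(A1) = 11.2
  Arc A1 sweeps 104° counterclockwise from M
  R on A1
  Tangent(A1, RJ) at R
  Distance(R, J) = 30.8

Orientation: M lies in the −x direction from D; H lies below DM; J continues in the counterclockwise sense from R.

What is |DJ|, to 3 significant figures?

73.3

D is at the origin; DM is horizontal with |DM| = 55.4 and M on the −x side, so M = (-55.4, 0.00). A1 meets DM tangentially, so HM is at right angles to DM, so H = M + (0, -11.2) = (-55.4, -11.2). On A1, M sits at bearing 90° from H; a 104° counterclockwise sweep puts R at bearing 194°, so R = H + 11.2·(cos 194°, sin 194°) = (-66.3, -13.9). A1 meets RJ tangentially, so HR is at right angles to RJ, so RJ runs along (−sin 194°, cos 194°); with |RJ| = 30.8, J = (-58.8, -43.8). Then |DJ| = |J − D| = 73.3.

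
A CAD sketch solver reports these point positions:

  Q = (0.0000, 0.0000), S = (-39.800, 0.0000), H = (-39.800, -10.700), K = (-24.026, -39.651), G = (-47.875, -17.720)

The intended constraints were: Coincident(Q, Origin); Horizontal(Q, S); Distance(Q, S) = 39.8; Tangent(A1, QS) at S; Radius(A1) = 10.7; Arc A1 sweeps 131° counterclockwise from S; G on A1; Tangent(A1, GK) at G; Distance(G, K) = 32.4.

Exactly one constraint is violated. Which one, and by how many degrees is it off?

Tangent(A1, GK) at G — off by 6.40°.

Q = (0.00, 0.00) ✓; Q.y = 0.00, S.y = 0.00 ✓; |QS| = 39.80 ✓; ∠(HS, SQ) = 90.00° ✓; |HS| = 10.70 ✓; bearing(H→G) − bearing(H→S) = 131.0° ✓; |HG| = 10.70 ✓; ∠(HG, GK) = 83.60° ✗; |GK| = 32.40 ✓.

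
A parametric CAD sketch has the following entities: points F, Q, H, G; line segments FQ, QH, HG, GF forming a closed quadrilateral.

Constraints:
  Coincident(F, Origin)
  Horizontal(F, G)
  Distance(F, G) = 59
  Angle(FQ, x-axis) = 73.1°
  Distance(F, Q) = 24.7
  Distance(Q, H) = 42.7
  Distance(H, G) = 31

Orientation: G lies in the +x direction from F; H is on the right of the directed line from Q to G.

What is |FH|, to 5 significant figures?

32.812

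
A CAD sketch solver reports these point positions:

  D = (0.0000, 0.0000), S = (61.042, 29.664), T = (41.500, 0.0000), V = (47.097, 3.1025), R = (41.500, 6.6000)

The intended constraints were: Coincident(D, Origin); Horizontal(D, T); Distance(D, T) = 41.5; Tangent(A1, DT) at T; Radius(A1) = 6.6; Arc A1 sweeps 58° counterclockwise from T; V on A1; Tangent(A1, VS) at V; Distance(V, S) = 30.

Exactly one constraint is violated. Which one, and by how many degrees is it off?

Tangent(A1, VS) at V — off by 4.30°.

D = (0.00, 0.00) ✓; D.y = 0.00, T.y = 0.00 ✓; |DT| = 41.50 ✓; ∠(RT, TD) = 90.00° ✓; |RT| = 6.600 ✓; bearing(R→V) − bearing(R→T) = 58.00° ✓; |RV| = 6.600 ✓; ∠(RV, VS) = 85.70° ✗; |VS| = 30.00 ✓.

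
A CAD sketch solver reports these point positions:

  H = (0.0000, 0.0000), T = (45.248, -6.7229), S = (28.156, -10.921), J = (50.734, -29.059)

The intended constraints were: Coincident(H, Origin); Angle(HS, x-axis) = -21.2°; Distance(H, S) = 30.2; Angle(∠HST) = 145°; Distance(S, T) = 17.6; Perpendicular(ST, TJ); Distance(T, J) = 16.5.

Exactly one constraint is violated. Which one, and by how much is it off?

Distance(T, J) = 16.5 — off by 6.50.

H = (0.00, 0.00) ✓; HS at -21.20° ✓; |HS| = 30.20 ✓; ∠HST = 145.0° ✓; |ST| = 17.60 ✓; ∠(ST, TJ) = 90.00° ✓; |TJ| = 23.00 ✗.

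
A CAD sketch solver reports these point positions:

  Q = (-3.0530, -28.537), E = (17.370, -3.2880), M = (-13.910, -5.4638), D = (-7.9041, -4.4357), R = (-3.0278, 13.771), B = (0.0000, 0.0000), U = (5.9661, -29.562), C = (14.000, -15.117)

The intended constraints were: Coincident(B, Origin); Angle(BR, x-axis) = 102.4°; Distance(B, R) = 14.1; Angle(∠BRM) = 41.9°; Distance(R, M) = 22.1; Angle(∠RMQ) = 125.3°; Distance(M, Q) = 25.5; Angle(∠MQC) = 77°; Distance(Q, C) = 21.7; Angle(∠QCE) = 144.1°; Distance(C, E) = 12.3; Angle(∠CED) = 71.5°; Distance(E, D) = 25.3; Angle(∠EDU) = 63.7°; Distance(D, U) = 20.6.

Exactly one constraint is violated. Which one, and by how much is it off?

Distance(D, U) = 20.6 — off by 8.10.

B = (0.00, 0.00) ✓; BR at 102.4° ✓; |BR| = 14.10 ✓; ∠BRM = 41.90° ✓; |RM| = 22.10 ✓; ∠RMQ = 125.3° ✓; |MQ| = 25.50 ✓; ∠MQC = 77.00° ✓; |QC| = 21.70 ✓; ∠QCE = 144.1° ✓; |CE| = 12.30 ✓; ∠CED = 71.50° ✓; |ED| = 25.30 ✓; ∠EDU = 63.70° ✓; |DU| = 28.70 ✗.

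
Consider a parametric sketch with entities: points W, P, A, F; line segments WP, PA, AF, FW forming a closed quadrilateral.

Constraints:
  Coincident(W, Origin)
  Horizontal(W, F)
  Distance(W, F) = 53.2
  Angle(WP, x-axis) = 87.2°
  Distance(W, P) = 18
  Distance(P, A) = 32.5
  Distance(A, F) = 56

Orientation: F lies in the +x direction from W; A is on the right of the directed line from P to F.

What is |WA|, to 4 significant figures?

14.50

Checks: WP at 87.20° ✓; |PA| = 32.50 ✓; |AF| = 56.00 ✓.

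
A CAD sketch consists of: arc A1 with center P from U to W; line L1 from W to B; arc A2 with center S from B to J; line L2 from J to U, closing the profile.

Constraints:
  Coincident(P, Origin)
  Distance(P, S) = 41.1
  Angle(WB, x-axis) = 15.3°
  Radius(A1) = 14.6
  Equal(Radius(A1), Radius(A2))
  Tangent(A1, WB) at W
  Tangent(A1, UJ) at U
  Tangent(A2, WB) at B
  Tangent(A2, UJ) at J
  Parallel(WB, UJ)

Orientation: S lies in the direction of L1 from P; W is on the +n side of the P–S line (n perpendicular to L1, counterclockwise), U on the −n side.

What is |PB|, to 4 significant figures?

43.62

Tangency of A1 to both parallel lines with radius 14.6 puts W and U at P ± 14.6·n: W = (-3.853, 14.08), U = (3.853, -14.08). Equal radii place B and J the same way about S: B = S + 14.6·n = (35.79, 24.93), J = S − 14.6·n = (43.50, -3.237). Then |PB| = |B − P| = 43.62.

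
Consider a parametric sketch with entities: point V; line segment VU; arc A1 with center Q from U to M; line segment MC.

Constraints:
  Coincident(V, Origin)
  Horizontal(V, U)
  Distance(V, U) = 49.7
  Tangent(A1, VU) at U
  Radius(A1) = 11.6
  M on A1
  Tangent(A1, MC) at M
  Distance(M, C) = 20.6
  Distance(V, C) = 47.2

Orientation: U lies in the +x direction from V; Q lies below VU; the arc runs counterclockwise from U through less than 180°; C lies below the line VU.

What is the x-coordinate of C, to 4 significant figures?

35.82

V is at the origin; VU is horizontal with |VU| = 49.7 and U on the +x side, so U = (49.70, 0.000). The tangent condition forces QU to be normal to VU, so Q = U + (0, -11.6) = (49.70, -11.60). Since QM ⟂ MC (tangency), |QC| = √(11.6² + 20.6²) = 23.64 regardless of where M sits on A1. So C lies on both circle(V, 47.2) and circle(Q, 23.64); the below-VU intersection is C = (35.82, -30.74). M is the foot of the tangent from C: M = (38.18, -10.27).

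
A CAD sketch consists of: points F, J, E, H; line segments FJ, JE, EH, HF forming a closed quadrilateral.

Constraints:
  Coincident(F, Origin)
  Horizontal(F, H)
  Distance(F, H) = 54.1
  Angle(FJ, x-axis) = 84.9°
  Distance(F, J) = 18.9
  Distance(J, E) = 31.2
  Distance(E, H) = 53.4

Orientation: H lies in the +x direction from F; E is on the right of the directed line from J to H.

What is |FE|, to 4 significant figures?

12.56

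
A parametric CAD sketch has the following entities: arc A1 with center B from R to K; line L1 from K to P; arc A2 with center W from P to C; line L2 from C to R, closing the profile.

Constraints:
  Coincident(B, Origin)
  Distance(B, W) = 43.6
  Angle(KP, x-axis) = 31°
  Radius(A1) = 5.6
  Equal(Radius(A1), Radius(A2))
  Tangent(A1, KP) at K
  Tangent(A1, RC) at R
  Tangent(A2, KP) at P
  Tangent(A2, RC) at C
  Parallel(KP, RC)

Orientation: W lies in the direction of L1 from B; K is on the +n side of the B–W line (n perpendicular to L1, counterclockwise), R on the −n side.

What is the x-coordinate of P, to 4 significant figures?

34.49

The slot axis is L1's direction at 31.0°, so u = (cos 31.0°, sin 31.0°) = (0.8572, 0.5150) and n = (−sin 31.0°, cos 31.0°) = (-0.5150, 0.8572). B is at the origin and W lies 43.6 along u from B, so W = 43.6·u = (37.37, 22.46). Tangency of A1 to both parallel lines with radius 5.6 puts K and R at B ± 5.6·n: K = (-2.884, 4.800), R = (2.884, -4.800). Equal radii place P and C the same way about W: P = W + 5.6·n = (34.49, 27.26), C = W − 5.6·n = (40.26, 17.66). So P.x = 34.49.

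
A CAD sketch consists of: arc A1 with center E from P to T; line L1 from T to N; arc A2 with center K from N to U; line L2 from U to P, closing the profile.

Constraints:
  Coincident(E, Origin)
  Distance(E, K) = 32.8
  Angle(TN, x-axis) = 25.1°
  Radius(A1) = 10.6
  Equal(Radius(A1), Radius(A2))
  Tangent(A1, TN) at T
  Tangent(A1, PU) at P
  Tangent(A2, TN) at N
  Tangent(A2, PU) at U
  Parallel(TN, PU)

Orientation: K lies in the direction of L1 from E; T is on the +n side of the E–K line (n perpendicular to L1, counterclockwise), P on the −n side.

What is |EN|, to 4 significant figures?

34.47

Tangency of A1 to both parallel lines with radius 10.6 puts T and P at E ± 10.6·n: T = (-4.497, 9.599), P = (4.497, -9.599). Equal radii place N and U the same way about K: N = K + 10.6·n = (25.21, 23.51), U = K − 10.6·n = (34.20, 4.315). Then |EN| = |N − E| = 34.47.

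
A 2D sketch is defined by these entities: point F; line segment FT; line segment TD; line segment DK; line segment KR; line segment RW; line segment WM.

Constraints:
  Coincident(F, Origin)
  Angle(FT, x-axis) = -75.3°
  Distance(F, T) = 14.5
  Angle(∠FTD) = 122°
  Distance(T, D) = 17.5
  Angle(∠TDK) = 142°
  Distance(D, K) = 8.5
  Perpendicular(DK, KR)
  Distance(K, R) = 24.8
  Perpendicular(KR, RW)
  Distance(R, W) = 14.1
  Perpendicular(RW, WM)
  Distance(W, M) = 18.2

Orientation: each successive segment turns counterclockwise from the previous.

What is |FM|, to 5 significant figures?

19.756

KR ⟂ RW, so RW runs at -159.30°; with |RW| = 14.1, W = (6.3831, 1.9901). RW ⟂ WM, so WM runs at -69.300°; with |WM| = 18.2, M = (12.816, -15.035). Then |FM| = |M − F| = 19.756.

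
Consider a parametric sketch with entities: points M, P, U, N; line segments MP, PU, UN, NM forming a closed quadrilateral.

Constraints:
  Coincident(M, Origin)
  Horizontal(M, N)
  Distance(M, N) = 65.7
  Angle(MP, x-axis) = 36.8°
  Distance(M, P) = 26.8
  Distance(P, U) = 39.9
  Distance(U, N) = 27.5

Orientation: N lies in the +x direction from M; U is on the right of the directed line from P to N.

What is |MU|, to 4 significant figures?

47.11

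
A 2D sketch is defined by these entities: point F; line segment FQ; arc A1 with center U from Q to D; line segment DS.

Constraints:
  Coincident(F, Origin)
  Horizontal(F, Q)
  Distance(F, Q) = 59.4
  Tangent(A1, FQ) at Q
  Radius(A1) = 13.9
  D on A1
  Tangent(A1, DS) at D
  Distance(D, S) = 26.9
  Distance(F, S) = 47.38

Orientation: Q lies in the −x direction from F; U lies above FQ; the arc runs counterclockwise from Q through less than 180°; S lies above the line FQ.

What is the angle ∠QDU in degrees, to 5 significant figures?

58.113°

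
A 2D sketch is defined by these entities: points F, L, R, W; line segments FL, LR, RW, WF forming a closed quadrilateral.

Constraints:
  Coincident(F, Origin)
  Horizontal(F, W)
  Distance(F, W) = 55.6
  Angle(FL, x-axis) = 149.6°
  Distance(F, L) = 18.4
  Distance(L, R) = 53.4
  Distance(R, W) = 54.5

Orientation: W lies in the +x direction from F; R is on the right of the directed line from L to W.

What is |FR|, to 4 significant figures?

37.69

F is at the origin; F and W share the same y with |FW| = 55.6 and W in +x, so W = (55.6, 0). FL runs at 149.6° with |FL| = 18.4, so L = (-15.87, 9.311). R is determined by |LR| = 53.4 and |RW| = 54.5 together: it lies at the intersection of circle(L, 53.4) and circle(W, 54.5). With |LW| = 72.07, the foot of the radical line on LW is 35.21 from L and the perpendicular offset is √(53.4² − 35.21²) = 40.14. Taking the right-of-LW solution: R = (13.86, -35.05).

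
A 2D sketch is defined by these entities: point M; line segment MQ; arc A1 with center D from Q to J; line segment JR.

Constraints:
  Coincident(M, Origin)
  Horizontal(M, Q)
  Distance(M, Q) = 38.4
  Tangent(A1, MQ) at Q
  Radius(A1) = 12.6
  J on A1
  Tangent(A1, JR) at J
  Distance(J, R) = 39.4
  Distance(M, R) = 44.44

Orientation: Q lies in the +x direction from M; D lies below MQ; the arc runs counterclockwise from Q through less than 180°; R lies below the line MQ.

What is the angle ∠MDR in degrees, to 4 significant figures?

65.82°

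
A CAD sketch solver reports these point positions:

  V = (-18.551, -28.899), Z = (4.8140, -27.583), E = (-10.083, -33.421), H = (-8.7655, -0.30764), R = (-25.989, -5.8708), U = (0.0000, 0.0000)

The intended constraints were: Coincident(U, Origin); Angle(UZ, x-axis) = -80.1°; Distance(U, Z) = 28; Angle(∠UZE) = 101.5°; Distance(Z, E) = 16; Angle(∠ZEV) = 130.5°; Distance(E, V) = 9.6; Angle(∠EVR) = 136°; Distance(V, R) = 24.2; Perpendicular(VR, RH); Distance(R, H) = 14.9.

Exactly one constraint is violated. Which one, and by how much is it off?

Distance(R, H) = 14.9 — off by 3.20.

U = (0.00, 0.00) ✓; UZ at -80.10° ✓; |UZ| = 28.00 ✓; ∠UZE = 101.5° ✓; |ZE| = 16.00 ✓; ∠ZEV = 130.5° ✓; |EV| = 9.600 ✓; ∠EVR = 136.0° ✓; |VR| = 24.20 ✓; ∠(VR, RH) = 90.00° ✓; |RH| = 18.10 ✗.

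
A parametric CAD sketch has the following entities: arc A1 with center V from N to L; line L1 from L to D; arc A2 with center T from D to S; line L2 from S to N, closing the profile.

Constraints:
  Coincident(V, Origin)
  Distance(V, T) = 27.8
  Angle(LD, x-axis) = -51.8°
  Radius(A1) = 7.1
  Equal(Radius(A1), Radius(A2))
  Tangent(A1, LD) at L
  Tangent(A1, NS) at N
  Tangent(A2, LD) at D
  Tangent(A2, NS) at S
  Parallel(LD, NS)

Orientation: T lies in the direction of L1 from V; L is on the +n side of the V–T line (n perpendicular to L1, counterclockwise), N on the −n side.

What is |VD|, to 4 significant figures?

28.69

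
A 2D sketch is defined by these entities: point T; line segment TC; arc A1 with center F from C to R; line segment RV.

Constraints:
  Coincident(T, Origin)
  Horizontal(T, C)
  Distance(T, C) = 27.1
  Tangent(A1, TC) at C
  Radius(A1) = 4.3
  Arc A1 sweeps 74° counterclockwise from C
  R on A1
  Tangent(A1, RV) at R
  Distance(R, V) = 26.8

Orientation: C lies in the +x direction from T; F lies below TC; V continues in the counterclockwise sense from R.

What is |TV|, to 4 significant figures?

32.81

T is at the origin; T and C share the same y with |TC| = 27.1 and C on the +x side, so C = (27.10, 0.000). Since A1 is tangent to TC there, FC ⟂ TC, so F = C + (0, -4.3) = (27.10, -4.300). On A1, C sits at bearing 90° from F; a 74° counterclockwise sweep puts R at bearing 164°, so R = F + 4.3·(cos 164°, sin 164°) = (22.97, -3.115). The tangent condition forces FR to be normal to RV, so RV runs along (−sin 164°, cos 164°); with |RV| = 26.8, V = (15.58, -28.88). Then |TV| = |V − T| = 32.81.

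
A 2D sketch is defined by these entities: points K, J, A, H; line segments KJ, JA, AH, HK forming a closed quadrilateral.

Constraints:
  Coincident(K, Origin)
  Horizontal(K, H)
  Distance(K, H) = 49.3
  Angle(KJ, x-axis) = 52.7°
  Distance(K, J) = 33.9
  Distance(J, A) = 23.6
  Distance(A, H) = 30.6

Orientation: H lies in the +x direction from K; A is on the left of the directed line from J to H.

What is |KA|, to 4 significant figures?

53.27

K is at the origin; KH is horizontal with |KH| = 49.3 and H in +x, so H = (49.3, 0). KJ runs at 52.7° with |KJ| = 33.9, so J = (20.54, 26.97). A is determined by |JA| = 23.6 and |AH| = 30.6 together: it lies at the intersection of circle(J, 23.6) and circle(H, 30.6). With |JH| = 39.42, the foot of the radical line on JH is 14.90 from J and the perpendicular offset is √(23.6² − 14.90²) = 18.30. Taking the left-of-JH solution: A = (43.93, 30.13).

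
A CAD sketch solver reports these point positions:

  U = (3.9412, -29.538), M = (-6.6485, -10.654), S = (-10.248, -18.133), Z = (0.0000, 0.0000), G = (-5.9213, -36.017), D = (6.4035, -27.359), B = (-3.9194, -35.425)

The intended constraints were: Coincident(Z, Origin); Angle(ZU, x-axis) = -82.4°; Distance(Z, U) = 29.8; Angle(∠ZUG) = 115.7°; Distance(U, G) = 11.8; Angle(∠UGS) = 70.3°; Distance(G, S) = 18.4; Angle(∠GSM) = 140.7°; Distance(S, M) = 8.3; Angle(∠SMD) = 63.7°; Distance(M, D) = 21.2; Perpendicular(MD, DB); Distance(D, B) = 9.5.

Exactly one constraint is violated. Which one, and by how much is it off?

Distance(D, B) = 9.5 — off by 3.60.

Z = (0.00, 0.00) ✓; ZU at -82.40° ✓; |ZU| = 29.80 ✓; ∠ZUG = 115.7° ✓; |UG| = 11.80 ✓; ∠UGS = 70.30° ✓; |GS| = 18.40 ✓; ∠GSM = 140.7° ✓; |SM| = 8.300 ✓; ∠SMD = 63.70° ✓; |MD| = 21.20 ✓; ∠(MD, DB) = 90.00° ✓; |DB| = 13.10 ✗.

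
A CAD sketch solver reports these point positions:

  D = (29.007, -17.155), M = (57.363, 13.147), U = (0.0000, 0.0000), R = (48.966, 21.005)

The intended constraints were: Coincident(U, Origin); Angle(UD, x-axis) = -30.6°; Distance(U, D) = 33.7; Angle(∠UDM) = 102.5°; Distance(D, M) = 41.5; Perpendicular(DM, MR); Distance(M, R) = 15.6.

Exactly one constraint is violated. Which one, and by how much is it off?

Distance(M, R) = 15.6 — off by 4.10.

U = (0.00, 0.00) ✓; UD at -30.60° ✓; |UD| = 33.70 ✓; ∠UDM = 102.5° ✓; |DM| = 41.50 ✓; ∠(DM, MR) = 90.00° ✓; |MR| = 11.50 ✗.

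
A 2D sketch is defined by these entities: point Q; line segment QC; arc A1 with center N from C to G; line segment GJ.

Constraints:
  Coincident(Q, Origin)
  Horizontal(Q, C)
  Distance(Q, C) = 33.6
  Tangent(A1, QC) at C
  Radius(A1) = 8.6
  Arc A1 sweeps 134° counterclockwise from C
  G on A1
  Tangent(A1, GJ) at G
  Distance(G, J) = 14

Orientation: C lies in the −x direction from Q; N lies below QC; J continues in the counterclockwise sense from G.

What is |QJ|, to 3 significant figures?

38.9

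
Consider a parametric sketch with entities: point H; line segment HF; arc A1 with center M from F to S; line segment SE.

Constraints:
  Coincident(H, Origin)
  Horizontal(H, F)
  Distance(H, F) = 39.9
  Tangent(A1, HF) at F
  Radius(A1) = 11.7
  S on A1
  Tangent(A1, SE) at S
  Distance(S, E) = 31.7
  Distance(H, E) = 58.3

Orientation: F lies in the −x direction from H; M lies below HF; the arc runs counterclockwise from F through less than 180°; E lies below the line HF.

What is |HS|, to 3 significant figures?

53.2

H is at the origin; HF is horizontal with |HF| = 39.9 and F on the −x side, so F = (-39.9, 0.00). Since A1 is tangent to HF there, MF ⟂ HF, so M = F + (0, -11.7) = (-39.9, -11.7). Since MS ⟂ SE (tangency), |ME| = √(11.7² + 31.7²) = 33.8 regardless of where S sits on A1. So E lies on both circle(H, 58.3) and circle(M, 33.8); the below-HF intersection is E = (-36.7, -45.3). S is the foot of the tangent from E: S = (-50.4, -16.8).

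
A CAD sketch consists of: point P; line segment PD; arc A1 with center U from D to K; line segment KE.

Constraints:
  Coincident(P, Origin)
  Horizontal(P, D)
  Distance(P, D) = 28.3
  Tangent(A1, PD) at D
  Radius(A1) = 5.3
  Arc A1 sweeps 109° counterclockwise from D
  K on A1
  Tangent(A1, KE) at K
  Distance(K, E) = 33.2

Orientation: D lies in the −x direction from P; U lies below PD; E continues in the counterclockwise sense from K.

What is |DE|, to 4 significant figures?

38.85

P is at the origin; P and D share the same y with |PD| = 28.3 and D on the −x side, so D = (-28.30, 0.000). Tangency of A1 to PD means the radius UD is perpendicular to PD, so U = D + (0, -5.3) = (-28.30, -5.300). On A1, D sits at bearing 90° from U; a 109° counterclockwise sweep puts K at bearing 199°, so K = U + 5.3·(cos 199°, sin 199°) = (-33.31, -7.026). Tangency of A1 to KE means the radius UK is perpendicular to KE, so KE runs along (−sin 199°, cos 199°); with |KE| = 33.2, E = (-22.50, -38.42). Then |DE| = |E − D| = 38.85.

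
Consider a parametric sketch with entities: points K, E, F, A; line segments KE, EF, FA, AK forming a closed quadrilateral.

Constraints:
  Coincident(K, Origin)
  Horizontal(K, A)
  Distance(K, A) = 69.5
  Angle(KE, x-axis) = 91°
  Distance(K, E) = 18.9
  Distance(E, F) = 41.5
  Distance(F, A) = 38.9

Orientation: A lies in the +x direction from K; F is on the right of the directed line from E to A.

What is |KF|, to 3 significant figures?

32.4

K is at the origin; KA is horizontal with |KA| = 69.5 and A in +x, so A = (69.5, 0). KE runs at 91.0° with |KE| = 18.9, so E = (-0.330, 18.9). F is determined by |EF| = 41.5 and |FA| = 38.9 together: it lies at the intersection of circle(E, 41.5) and circle(A, 38.9). With |EA| = 72.3, the foot of the radical line on EA is 37.6 from E and the perpendicular offset is √(41.5² − 37.6²) = 17.5. Taking the right-of-EA solution: F = (31.4, -7.85).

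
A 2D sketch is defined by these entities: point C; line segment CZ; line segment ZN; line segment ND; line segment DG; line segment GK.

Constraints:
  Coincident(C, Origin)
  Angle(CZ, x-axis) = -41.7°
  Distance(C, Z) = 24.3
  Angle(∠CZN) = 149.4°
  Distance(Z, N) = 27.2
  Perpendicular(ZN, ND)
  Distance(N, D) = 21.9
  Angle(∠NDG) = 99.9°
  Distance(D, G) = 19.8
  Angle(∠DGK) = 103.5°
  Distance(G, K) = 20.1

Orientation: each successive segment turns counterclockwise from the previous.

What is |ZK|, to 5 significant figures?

6.8634

∠NDG = 99.9° gives DG at 159.00° from the x-axis; with |DG| = 19.8, G = (30.566, 7.1843). ∠DGK = 103.5° gives GK at -124.50° from the x-axis; with |GK| = 20.1, K = (19.181, -9.3806). Then |ZK| = |K − Z| = 6.8634.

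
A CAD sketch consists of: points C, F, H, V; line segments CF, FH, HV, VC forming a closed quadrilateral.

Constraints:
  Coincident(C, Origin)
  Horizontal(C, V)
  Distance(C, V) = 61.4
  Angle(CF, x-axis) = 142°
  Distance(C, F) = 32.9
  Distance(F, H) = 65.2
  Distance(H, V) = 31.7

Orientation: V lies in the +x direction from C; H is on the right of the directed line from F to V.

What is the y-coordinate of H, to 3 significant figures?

-10.6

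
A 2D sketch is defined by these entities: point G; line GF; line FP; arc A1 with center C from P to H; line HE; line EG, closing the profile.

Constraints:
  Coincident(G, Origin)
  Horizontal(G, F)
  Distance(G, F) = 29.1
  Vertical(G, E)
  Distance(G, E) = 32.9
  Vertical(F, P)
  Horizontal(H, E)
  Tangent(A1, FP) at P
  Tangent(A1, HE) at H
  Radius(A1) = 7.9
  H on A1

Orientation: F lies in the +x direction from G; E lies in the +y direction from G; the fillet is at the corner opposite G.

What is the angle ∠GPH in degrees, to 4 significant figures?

85.67°

The virtual corner opposite G is at (29.10, 32.90). The tangent condition forces CP to be normal to FP and since A1 is tangent to HE there, CH ⟂ HE, with radius 7.9, so the center C sits 7.9 in from both sides at C = (21.20, 25.00). That places the tangent points at P = (29.10, 25.00) on FP and H = (21.20, 32.90) on HE. Then cos ∠GPH = PG·PH / (|PG||PH|), giving 85.67°.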